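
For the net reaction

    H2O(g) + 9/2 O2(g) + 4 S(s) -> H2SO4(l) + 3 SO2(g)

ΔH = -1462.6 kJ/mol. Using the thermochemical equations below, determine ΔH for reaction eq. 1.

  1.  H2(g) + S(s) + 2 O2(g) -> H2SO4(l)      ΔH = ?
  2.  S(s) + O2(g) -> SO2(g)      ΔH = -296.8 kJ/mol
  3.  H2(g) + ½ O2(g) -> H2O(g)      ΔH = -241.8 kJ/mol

ΔH = -814.0 kJ/mol

eq. 1 as written: contributes x
eq. 2 × 3: (3)·(-296.8) = -890.4 kJ/mol
eq. 3 reversed: +241.8 kJ/mol
-1462.6 = (-890.4) + (+241.8) + x
x = (-1462.6 − (-648.6)) / (1) = -814.0 kJ/mol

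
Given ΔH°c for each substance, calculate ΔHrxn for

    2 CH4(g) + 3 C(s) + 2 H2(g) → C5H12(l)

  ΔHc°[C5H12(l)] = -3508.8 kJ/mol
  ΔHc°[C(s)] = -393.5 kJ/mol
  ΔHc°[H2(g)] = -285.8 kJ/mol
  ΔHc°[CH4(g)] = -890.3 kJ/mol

ΔHrxn = -23.9 kJ/mol

With combustion enthalpies, reactants minus products:
= [2·(-890.3) + 3·(-393.5) + 2·(-285.8)] − [1·(-3508.8)]
= -23.9 kJ/mol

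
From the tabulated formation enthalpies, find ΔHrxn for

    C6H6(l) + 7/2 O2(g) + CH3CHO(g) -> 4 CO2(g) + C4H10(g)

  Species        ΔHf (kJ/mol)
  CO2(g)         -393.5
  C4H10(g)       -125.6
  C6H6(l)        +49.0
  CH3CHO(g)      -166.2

ΔHrxn = -1582.4 kJ/mol

ΔH°rxn = Σ nΔHf°(products) − Σ nΔHf°(reactants).
Products: 4·(-393.5) + 1·(-125.6) = -1699.6
Reactants: 1·(+49.0) + 7/2·(+0.0) + 1·(-166.2) = -117.2
ΔHrxn = (-1699.6) − (-117.2) = -1582.4 kJ/mol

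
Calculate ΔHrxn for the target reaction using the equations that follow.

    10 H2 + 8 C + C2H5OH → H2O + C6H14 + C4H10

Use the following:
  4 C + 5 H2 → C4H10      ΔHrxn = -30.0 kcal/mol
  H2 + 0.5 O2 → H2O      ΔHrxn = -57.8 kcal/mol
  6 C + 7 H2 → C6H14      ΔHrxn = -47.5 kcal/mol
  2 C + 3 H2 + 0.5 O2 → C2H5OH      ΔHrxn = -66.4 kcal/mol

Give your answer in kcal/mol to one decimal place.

ΔHrxn = -68.9 kcal/mol

equation 1 as written (C4H10 already on the product side): -30.0 kcal/mol
equation 2 as written (H2O already on the product side): -57.8 kcal/mol
equation 3 as written (C6H14 already on the product side): -47.5 kcal/mol
equation 4 reversed (reverse to put C2H5OH on the reactant side): +66.4 kcal/mol
ΔHrxn = (1)·(-30.0) + (1)·(-57.8) + (1)·(-47.5) + (-1)·(-66.4) = -68.9 kcal/mol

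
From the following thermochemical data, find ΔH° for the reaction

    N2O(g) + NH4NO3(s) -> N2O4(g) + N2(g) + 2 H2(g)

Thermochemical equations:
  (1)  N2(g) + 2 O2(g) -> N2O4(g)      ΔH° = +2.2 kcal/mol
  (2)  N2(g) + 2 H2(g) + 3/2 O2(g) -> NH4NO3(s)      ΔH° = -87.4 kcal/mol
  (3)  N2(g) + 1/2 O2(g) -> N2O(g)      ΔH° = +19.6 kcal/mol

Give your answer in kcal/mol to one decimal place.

(1) as written (N2O4(g) already on the product side): +2.2 kcal/mol
(2) reversed (reverse to put NH4NO3(s) on the reactant side): +87.4 kcal/mol
(3) reversed (reverse to put N2O(g) on the reactant side): -19.6 kcal/mol
Since enthalpy is a state function, ΔH° = (1)·(+2.2) + (-1)·(-87.4) + (-1)·(+19.6) = 70.0 kcal/mol

ΔH° = 70.0 kcal/mol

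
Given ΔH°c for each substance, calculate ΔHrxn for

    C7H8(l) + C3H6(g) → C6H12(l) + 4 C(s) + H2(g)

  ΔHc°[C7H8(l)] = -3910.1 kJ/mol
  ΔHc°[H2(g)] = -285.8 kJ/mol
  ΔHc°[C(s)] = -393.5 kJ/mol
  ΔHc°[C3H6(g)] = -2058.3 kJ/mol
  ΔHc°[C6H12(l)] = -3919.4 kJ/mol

With combustion enthalpies, reactants minus products:
= [1·(-3910.1) + 1·(-2058.3)] − [1·(-3919.4) + 4·(-393.5) + 1·(-285.8)]
= -189.2 kJ/mol

ΔHrxn = -189.2 kJ/mol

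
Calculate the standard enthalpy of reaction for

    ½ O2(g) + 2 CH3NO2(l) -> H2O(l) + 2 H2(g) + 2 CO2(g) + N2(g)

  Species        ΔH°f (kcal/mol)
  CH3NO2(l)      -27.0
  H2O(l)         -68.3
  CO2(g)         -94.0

ΔHrxn = -202.3 kcal/mol

Products: 1·(-68.3) + 2·(+0.0) + 2·(-94.0) + 1·(+0.0) = -256.3
Reactants: 1/2·(+0.0) + 2·(-27.0) = -54.0
ΔHrxn = (-256.3) − (-54.0) = -202.3 kcal/mol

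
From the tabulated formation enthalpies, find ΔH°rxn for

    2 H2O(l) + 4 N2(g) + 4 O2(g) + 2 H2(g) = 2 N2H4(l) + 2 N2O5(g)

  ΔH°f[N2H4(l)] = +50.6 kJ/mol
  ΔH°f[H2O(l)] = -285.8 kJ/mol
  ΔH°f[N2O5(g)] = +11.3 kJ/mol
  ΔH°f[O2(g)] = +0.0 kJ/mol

Products: 2·(+50.6) + 2·(+11.3) = +123.8
Reactants: 2·(-285.8) + 4·(+0.0) + 4·(+0.0) + 2·(+0.0) = -571.6
ΔH°rxn = (+123.8) − (-571.6) = 695.4 kJ/mol

ΔH°rxn = 695.4 kJ/mol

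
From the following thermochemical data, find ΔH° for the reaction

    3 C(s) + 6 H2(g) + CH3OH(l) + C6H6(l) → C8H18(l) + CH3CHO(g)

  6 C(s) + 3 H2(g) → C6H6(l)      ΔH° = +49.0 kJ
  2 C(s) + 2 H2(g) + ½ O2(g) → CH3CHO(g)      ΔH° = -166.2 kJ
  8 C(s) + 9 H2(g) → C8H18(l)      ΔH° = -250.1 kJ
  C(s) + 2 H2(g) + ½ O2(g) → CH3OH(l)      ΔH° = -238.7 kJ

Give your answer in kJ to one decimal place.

ΔH° = -226.6 kJ

equation 1 reversed: -49.0 kJ
equation 2 as written: -166.2 kJ
equation 3 as written: -250.1 kJ
equation 4 reversed: +238.7 kJ
Combining the equations, ΔH° = (-1)·(+49.0) + (1)·(-166.2) + (1)·(-250.1) + (-1)·(-238.7) = -226.6 kJ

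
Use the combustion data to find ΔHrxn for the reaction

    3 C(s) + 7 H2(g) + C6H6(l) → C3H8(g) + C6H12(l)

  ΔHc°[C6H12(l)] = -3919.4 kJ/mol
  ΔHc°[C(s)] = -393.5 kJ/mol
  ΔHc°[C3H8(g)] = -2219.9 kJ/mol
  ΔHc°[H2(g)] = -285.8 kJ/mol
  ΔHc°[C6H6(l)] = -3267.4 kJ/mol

ΔHrxn = -309.2 kJ/mol

With combustion enthalpies, reactants minus products:
= [3·(-393.5) + 7·(-285.8) + 1·(-3267.4)] − [1·(-2219.9) + 1·(-3919.4)]
= -309.2 kJ/mol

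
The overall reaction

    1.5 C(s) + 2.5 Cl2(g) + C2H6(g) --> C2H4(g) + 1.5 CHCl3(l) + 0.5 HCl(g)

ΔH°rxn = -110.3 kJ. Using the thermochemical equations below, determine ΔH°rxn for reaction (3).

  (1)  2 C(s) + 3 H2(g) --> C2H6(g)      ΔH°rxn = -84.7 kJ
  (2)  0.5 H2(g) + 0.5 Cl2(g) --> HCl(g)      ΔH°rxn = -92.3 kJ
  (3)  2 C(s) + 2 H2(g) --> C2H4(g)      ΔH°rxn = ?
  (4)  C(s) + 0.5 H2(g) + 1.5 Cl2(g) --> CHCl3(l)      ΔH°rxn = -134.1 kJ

ΔH°rxn = 52.3 kJ

(1) reversed: +84.7 kJ
(2) × 1/2: (1/2)·(-92.3) = -46.15 kJ
(3) as written: contributes x
(4) × 3/2: (3/2)·(-134.1) = -201.15 kJ
-110.3 = (+84.7) + (-46.15) + (-201.15) + x
x = (-110.3 − (-162.6)) / (1) = 52.3 kJ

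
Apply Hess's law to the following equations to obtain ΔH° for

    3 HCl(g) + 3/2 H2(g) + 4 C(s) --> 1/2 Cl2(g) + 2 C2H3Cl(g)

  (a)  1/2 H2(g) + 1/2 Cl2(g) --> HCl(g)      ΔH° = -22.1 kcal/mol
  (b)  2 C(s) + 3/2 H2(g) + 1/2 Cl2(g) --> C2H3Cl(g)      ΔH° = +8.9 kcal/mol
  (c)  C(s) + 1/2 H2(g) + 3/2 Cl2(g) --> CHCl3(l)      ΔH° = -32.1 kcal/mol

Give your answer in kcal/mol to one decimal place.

(a) reversed and × 3 (reverse to put HCl(g) on the reactant side; ×3 to match 3 HCl(g) in the target): (-3)·(-22.1) = +66.3 kcal/mol
(b) × 2 (×2 to match 2 C2H3Cl(g) in the target): (2)·(+8.9) = +17.8 kcal/mol
(c): not needed (CHCl3(l) appears nowhere else).
Combining the equations, ΔH° = (-3)·(-22.1) + (2)·(+8.9) = 84.1 kcal/mol

ΔH° = 84.1 kcal/mol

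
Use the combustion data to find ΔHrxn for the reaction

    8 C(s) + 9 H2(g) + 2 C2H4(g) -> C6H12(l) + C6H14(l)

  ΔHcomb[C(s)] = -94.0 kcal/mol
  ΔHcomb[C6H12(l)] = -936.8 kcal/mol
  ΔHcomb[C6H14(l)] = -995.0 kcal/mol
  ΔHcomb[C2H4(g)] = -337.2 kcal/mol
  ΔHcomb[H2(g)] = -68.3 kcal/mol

With combustion enthalpies, reactants minus products:
= [8·(-94.0) + 9·(-68.3) + 2·(-337.2)] − [1·(-936.8) + 1·(-995.0)]
= -109.3 kcal/mol

ΔHrxn = -109.3 kcal/mol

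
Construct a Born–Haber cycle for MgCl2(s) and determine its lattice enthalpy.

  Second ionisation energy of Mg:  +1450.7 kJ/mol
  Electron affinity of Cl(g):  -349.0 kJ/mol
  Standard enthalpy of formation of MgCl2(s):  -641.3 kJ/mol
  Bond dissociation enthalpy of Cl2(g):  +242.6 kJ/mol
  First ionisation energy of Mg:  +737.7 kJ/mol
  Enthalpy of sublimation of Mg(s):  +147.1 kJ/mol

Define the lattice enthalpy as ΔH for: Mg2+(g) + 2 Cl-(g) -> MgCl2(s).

ΔHf° = 1·ΔHsub + 1·(ΣIE) + 1·D(Cl2) + 2·EA + U
-641.3 = 1·(+147.1) + 1·(+2188.4) + 1·(+242.6) + 2·(-349.0) + U
U = -641.3 − (+1880.1) = -2521.4 kJ/mol

U = -2521.4 kJ/mol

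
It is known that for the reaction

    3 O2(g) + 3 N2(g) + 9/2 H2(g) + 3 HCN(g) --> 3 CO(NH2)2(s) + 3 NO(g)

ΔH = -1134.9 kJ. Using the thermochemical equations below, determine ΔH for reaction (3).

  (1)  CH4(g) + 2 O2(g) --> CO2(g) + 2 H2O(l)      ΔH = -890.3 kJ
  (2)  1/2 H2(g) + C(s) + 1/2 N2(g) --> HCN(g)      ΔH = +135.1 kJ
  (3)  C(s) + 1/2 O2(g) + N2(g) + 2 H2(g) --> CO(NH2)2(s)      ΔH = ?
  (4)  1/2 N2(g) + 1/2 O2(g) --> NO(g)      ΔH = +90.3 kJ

(1): not needed.
(2) reversed and × 3: (-3)·(+135.1) = -405.3 kJ
(3) × 3: contributes 3·x
(4) × 3: (3)·(+90.3) = +270.9 kJ
-1134.9 = (-405.3) + (+270.9) + 3·x
x = (-1134.9 − (-134.4)) / (3) = -333.5 kJ

ΔH = -333.5 kJ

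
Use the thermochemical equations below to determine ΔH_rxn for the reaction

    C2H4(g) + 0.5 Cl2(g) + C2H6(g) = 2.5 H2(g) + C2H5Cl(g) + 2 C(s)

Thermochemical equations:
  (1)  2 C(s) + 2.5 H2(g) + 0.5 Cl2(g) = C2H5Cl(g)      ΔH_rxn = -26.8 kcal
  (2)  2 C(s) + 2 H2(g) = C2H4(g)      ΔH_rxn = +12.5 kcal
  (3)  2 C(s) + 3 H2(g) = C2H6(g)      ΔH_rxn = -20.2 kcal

(1) as written (C2H5Cl(g) already on the product side): -26.8 kcal
(2) reversed (C2H4(g) must end up as a reactant): -12.5 kcal
(3) reversed (reverse to put C2H6(g) on the reactant side): +20.2 kcal
Combining the equations, ΔH_rxn = (-26.8) + (-12.5) + (+20.2) = -19.1 kcal

ΔH_rxn = -19.1 kcal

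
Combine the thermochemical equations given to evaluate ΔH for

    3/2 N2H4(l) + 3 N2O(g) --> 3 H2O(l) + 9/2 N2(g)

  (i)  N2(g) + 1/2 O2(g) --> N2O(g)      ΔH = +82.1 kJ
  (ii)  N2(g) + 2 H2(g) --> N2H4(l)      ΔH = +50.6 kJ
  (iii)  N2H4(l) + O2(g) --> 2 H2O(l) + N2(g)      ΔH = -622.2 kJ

ΔH = -1179.6 kJ

(i) reversed and × 3: (-3)·(+82.1) = -246.3 kJ
(ii): not needed.
(iii) × 3/2: (3/2)·(-622.2) = -933.3 kJ
ΔH = (-3)·(+82.1) + (3/2)·(-622.2) = -1179.6 kJ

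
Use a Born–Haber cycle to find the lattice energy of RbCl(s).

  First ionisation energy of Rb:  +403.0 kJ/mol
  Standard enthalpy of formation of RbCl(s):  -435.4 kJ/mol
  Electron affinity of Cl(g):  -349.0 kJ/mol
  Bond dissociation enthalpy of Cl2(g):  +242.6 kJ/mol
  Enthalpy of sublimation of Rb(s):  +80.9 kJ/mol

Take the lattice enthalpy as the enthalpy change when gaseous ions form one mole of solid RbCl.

U = -691.6 kJ/mol

ΔHf° = 1·ΔHsub + 1·(ΣIE) + 1/2·D(Cl2) + 1·EA + U
-435.4 = 1·(+80.9) + 1·(+403.0) + 1/2·(+242.6) + 1·(-349.0) + U
U = -435.4 − (+256.2) = -691.6 kJ/mol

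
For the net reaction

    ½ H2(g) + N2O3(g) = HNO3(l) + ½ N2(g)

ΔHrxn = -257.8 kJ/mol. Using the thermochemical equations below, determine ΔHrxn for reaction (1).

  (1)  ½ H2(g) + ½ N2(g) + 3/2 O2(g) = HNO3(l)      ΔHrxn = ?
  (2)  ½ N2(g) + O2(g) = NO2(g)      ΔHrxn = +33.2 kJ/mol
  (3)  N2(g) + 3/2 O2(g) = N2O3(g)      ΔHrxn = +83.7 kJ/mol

ΔHrxn = -174.1 kJ/mol

(1) as written: contributes x
(2): not needed.
(3) reversed: -83.7 kJ/mol
-257.8 = (-83.7) + x
x = (-257.8 − (-83.7)) / (1) = -174.1 kJ/mol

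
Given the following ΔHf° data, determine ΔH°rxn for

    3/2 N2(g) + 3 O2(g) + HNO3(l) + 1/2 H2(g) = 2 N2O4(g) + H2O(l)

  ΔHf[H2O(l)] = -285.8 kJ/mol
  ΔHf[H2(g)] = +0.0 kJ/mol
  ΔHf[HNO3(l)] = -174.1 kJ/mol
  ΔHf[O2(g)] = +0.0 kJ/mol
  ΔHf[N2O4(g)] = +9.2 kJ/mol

ΔH°rxn = -93.3 kJ/mol

ΔH°rxn = Σ nΔHf°(products) − Σ nΔHf°(reactants).
Products: 2·(+9.2) + 1·(-285.8) = -267.4
Reactants: 3/2·(+0.0) + 3·(+0.0) + 1·(-174.1) + 1/2·(+0.0) = -174.1
ΔH°rxn = (-267.4) − (-174.1) = -93.3 kJ/mol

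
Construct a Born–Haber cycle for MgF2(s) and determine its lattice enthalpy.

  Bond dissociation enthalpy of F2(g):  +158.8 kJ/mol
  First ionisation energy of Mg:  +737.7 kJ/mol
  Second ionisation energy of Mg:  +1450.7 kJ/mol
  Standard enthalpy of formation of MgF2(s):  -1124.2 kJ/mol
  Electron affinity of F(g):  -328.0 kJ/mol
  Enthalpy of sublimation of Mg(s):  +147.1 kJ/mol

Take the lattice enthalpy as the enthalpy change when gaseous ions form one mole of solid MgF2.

ΔHf° = 1·ΔHsub + 1·(ΣIE) + 1·D(F2) + 2·EA + U
-1124.2 = 1·(+147.1) + 1·(+2188.4) + 1·(+158.8) + 2·(-328.0) + U
U = -1124.2 − (+1838.3) = -2962.5 kJ/mol

U = -2962.5 kJ/mol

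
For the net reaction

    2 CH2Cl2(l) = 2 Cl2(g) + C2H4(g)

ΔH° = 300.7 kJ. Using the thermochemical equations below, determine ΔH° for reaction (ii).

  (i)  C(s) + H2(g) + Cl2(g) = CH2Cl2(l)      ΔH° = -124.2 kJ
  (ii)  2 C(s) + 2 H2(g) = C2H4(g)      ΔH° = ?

ΔH° = 52.3 kJ

(i) reversed and × 2: (-2)·(-124.2) = +248.4 kJ
(ii) as written: contributes x
+300.7 = (+248.4) + x
x = (+300.7 − (+248.4)) / (1) = 52.3 kJ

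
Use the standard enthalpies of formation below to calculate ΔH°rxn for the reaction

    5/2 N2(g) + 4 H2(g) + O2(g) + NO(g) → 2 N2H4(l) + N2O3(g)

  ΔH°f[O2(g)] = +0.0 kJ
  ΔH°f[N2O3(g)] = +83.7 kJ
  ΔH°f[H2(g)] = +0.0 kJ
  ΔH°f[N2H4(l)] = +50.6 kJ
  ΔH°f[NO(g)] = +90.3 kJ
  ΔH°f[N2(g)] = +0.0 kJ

ΔH°rxn = 94.6 kJ

Products: 2·(+50.6) + 1·(+83.7) = +184.9
Reactants: 5/2·(+0.0) + 4·(+0.0) + 1·(+0.0) + 1·(+90.3) = +90.3
ΔH°rxn = (+184.9) − (+90.3) = 94.6 kJ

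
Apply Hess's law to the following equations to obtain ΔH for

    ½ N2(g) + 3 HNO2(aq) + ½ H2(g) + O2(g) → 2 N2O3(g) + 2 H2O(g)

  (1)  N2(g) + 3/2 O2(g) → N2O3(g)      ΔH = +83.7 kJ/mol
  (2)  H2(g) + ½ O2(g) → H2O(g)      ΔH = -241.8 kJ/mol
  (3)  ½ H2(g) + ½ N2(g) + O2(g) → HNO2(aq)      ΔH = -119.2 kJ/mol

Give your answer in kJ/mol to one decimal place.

(1) × 2 (scale by 2 for the 2 N2O3(g)): (2)·(+83.7) = +167.4 kJ/mol
(2) × 2 (scale by 2 for the 2 H2O(g)): (2)·(-241.8) = -483.6 kJ/mol
(3) reversed and × 3 (reverse to put HNO2(aq) on the reactant side; scale by 3 for the 3 HNO2(aq)): (-3)·(-119.2) = +357.6 kJ/mol
Summing the manipulated equations, ΔH = (+167.4) + (-483.6) + (+357.6) = 41.4 kJ/mol

ΔH = 41.4 kJ/mol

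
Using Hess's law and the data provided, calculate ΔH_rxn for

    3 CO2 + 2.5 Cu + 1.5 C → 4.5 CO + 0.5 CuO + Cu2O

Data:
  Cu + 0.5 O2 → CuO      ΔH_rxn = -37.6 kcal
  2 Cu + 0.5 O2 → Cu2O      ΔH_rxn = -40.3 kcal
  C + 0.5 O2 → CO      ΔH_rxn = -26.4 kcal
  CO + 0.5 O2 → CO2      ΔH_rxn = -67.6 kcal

ΔH_rxn = 104.1 kcal

equation 1 × 1/2: (1/2)·(-37.6) = -18.8 kcal
equation 2 as written: -40.3 kcal
equation 3 × 3/2: (3/2)·(-26.4) = -39.6 kcal
equation 4 reversed and × 3: (-3)·(-67.6) = +202.8 kcal
ΔH_rxn = (-18.8) + (-40.3) + (-39.6) + (+202.8) = 104.1 kcal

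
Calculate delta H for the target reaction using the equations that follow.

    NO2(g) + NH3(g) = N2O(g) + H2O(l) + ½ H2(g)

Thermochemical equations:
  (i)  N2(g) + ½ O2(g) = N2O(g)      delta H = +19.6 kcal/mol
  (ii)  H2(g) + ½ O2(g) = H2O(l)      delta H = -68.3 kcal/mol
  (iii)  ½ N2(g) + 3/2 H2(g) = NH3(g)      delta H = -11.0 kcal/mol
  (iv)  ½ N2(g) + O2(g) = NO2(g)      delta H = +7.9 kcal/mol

(i) as written: +19.6 kcal/mol
(ii) as written: -68.3 kcal/mol
(iii) reversed: +11.0 kcal/mol
(iv) reversed: -7.9 kcal/mol
Summing the manipulated equations, delta H = (1)·(+19.6) + (1)·(-68.3) + (-1)·(-11.0) + (-1)·(+7.9) = -45.6 kcal/mol

delta H = -45.6 kcal/mol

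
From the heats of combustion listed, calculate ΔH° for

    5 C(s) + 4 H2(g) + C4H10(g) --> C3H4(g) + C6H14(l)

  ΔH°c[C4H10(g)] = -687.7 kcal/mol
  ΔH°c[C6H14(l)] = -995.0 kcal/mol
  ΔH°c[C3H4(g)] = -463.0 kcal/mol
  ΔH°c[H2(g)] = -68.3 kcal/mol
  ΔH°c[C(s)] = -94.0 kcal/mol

ΔH° = 27.1 kcal/mol

With combustion enthalpies, reactants minus products:
= [5·(-94.0) + 4·(-68.3) + 1·(-687.7)] − [1·(-463.0) + 1·(-995.0)]
= 27.1 kcal/mol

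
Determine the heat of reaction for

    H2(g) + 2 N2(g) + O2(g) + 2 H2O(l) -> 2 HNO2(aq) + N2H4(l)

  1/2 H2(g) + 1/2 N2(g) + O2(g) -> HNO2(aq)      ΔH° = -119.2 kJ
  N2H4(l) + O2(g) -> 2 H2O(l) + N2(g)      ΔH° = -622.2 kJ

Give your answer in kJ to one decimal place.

ΔH° = 383.8 kJ

equation 1 × 2 (×2 to match 2 HNO2(aq) in the target): (2)·(-119.2) = -238.4 kJ
equation 2 reversed (N2H4(l) must end up as a product): +622.2 kJ
Since enthalpy is a state function, ΔH° = (2)·(-119.2) + (-1)·(-622.2) = 383.8 kJ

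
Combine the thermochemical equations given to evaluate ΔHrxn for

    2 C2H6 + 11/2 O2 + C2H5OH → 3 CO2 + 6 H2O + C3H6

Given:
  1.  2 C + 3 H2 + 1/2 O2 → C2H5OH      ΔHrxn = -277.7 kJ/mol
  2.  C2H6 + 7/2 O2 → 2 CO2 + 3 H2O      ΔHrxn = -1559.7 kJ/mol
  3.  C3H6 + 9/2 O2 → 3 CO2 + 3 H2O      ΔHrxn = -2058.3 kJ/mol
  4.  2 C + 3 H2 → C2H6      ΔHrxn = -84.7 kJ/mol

eq. 1 reversed (reverse to put C2H5OH on the reactant side): +277.7 kJ/mol
eq. 2 × 3: (3)·(-1559.7) = -4679.1 kJ/mol
eq. 3 reversed (C3H6 must end up as a product): +2058.3 kJ/mol
eq. 4 as written: -84.7 kJ/mol
Combining the equations, ΔHrxn = (-1)·(-277.7) + (3)·(-1559.7) + (-1)·(-2058.3) + (1)·(-84.7) = -2427.8 kJ/mol

ΔHrxn = -2427.8 kJ/mol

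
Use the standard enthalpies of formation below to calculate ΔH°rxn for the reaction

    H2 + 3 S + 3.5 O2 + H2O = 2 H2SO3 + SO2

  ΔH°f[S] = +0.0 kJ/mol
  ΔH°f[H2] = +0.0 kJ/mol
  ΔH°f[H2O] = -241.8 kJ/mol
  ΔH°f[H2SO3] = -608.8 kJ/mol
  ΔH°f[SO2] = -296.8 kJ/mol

ΔH°rxn = -1272.6 kJ/mol

Products: 2·(-608.8) + 1·(-296.8) = -1514.4
Reactants: 1·(+0.0) + 3·(+0.0) + 7/2·(+0.0) + 1·(-241.8) = -241.8
ΔH°rxn = (-1514.4) − (-241.8) = -1272.6 kJ/mol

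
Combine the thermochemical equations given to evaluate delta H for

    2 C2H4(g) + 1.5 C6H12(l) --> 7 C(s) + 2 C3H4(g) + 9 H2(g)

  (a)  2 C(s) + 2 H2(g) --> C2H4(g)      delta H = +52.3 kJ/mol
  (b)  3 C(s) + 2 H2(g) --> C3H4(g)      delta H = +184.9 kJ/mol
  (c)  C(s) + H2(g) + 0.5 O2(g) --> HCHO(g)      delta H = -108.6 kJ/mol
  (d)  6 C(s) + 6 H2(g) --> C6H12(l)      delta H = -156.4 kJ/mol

delta H = 499.8 kJ/mol

(a) reversed and × 2 (C2H4(g) must end up as a reactant; ×2 to match 2 C2H4(g) in the target): (-2)·(+52.3) = -104.6 kJ/mol
(b) × 2 (scale by 2 for the 2 C3H4(g)): (2)·(+184.9) = +369.8 kJ/mol
(c): not needed (O2(g) appears nowhere else).
(d) reversed and × 3/2 (reverse to put C6H12(l) on the reactant side; scale by 3/2 for the 3/2 C6H12(l)): (-3/2)·(-156.4) = +234.6 kJ/mol
delta H = (-2)·(+52.3) + (2)·(+184.9) + (-3/2)·(-156.4) = 499.8 kJ/mol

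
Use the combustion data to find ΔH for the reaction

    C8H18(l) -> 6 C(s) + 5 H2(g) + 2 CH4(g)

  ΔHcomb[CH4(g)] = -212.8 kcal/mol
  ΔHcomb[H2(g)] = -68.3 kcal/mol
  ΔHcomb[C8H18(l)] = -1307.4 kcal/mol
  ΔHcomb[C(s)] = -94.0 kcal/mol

ΔH = 23.7 kcal/mol

With combustion enthalpies, reactants minus products:
= [1·(-1307.4)] − [6·(-94.0) + 5·(-68.3) + 2·(-212.8)]
= 23.7 kcal/mol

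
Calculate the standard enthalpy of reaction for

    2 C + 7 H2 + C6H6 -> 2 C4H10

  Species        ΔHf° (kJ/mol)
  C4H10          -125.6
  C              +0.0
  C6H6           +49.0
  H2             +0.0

ΔH_rxn = -300.2 kJ/mol

Products: 2·(-125.6) = -251.2
Reactants: 2·(+0.0) + 7·(+0.0) + 1·(+49.0) = +49.0
ΔH_rxn = (-251.2) − (+49.0) = -300.2 kJ/mol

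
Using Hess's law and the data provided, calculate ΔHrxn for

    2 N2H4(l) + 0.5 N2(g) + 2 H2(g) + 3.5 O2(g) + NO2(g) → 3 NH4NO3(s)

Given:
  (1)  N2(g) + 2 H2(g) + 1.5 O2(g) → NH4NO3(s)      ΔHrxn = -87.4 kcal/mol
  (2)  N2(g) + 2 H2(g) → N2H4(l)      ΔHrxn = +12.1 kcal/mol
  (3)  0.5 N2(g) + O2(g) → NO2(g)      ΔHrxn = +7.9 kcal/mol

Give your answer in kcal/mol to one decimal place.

ΔHrxn = -294.3 kcal/mol

(1) × 3 (scale by 3 for the 3 NH4NO3(s)): (3)·(-87.4) = -262.2 kcal/mol
(2) reversed and × 2 (N2H4(l) must end up as a reactant; scale by 2 for the 2 N2H4(l)): (-2)·(+12.1) = -24.2 kcal/mol
(3) reversed (reverse to put NO2(g) on the reactant side): -7.9 kcal/mol
ΔHrxn = (-262.2) + (-24.2) + (-7.9) = -294.3 kcal/mol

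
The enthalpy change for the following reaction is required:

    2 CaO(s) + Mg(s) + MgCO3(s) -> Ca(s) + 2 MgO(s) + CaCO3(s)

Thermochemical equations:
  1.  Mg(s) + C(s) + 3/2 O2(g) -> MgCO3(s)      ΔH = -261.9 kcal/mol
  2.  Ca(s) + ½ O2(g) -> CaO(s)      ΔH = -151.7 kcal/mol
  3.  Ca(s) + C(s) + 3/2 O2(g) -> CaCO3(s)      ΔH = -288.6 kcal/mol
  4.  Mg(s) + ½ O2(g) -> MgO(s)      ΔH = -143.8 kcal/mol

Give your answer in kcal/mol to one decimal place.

ΔH = -10.9 kcal/mol

eq. 1 reversed: +261.9 kcal/mol
eq. 2 reversed and × 2: (-2)·(-151.7) = +303.4 kcal/mol
eq. 3 as written: -288.6 kcal/mol
eq. 4 × 2: (2)·(-143.8) = -287.6 kcal/mol
Summing the manipulated equations, ΔH = (+261.9) + (+303.4) + (-288.6) + (-287.6) = -10.9 kcal/mol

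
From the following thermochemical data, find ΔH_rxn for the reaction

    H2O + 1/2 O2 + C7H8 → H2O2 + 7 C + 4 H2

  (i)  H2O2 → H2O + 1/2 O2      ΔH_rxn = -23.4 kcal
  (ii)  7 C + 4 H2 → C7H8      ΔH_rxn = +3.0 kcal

(i) reversed: +23.4 kcal
(ii) reversed: -3.0 kcal
ΔH_rxn = (+23.4) + (-3.0) = 20.4 kcal

ΔH_rxn = 20.4 kcal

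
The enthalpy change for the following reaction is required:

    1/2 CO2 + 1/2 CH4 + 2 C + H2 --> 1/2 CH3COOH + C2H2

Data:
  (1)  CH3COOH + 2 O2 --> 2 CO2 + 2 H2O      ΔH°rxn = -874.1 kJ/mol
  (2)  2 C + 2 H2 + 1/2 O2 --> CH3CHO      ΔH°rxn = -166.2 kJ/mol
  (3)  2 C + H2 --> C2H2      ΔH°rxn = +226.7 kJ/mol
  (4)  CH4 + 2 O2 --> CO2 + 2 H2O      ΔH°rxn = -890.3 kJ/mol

ΔH°rxn = 218.6 kJ/mol

(1) reversed and × 1/2: (-1/2)·(-874.1) = +437.05 kJ/mol
(2): not needed.
(3) as written: +226.7 kJ/mol
(4) × 1/2: (1/2)·(-890.3) = -445.15 kJ/mol
ΔH°rxn = (+437.05) + (+226.7) + (-445.15) = 218.6 kJ/mol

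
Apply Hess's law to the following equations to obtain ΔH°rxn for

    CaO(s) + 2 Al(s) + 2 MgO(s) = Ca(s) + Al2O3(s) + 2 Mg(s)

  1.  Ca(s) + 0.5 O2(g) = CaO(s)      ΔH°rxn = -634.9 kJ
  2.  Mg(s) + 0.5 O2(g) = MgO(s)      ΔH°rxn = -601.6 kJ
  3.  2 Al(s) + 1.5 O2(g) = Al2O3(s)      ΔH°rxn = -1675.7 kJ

eq. 1 reversed (reverse to put CaO(s) on the reactant side): +634.9 kJ
eq. 2 reversed and × 2 (reverse to put MgO(s) on the reactant side; scale by 2 for the 2 MgO(s)): (-2)·(-601.6) = +1203.2 kJ
eq. 3 as written (Al2O3(s) already on the product side): -1675.7 kJ
ΔH°rxn = (+634.9) + (+1203.2) + (-1675.7) = 162.4 kJ

ΔH°rxn = 162.4 kJ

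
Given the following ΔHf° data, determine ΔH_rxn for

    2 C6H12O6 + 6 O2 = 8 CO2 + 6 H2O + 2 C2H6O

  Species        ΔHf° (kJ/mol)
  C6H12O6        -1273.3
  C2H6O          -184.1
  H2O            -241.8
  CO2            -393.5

ΔH_rxn = -2420.4 kJ/mol

ΔH°rxn = Σ nΔHf°(products) − Σ nΔHf°(reactants).
Products: 8·(-393.5) + 6·(-241.8) + 2·(-184.1) = -4967.0
Reactants: 2·(-1273.3) + 6·(+0.0) = -2546.6
ΔH_rxn = (-4967.0) − (-2546.6) = -2420.4 kJ/mol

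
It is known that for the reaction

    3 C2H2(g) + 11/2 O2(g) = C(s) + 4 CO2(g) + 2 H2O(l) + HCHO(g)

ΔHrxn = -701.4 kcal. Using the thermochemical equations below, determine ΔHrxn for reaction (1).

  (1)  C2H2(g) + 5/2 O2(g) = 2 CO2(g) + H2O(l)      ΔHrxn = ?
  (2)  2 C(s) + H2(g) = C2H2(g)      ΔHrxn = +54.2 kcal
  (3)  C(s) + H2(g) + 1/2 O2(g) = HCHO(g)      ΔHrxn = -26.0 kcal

ΔHrxn = -310.6 kcal

(1) × 2 (×2 to match 4 CO2(g) in the target): contributes 2·x
(2) reversed: -54.2 kcal
(3) as written (HCHO(g) already on the product side): -26.0 kcal
-701.4 = (-54.2) + (-26.0) + 2·x
x = (-701.4 − (-80.2)) / (2) = -310.6 kcal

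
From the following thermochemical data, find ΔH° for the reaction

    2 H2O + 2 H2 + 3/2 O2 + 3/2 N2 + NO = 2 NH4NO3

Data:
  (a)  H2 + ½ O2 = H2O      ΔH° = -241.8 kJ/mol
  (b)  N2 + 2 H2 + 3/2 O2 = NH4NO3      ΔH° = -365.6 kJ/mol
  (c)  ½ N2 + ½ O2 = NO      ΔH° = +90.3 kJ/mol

(a) reversed and × 2: (-2)·(-241.8) = +483.6 kJ/mol
(b) × 2: (2)·(-365.6) = -731.2 kJ/mol
(c) reversed: -90.3 kJ/mol
By Hess's law, ΔH° = (-2)·(-241.8) + (2)·(-365.6) + (-1)·(+90.3) = -337.9 kJ/mol

ΔH° = -337.9 kJ/mol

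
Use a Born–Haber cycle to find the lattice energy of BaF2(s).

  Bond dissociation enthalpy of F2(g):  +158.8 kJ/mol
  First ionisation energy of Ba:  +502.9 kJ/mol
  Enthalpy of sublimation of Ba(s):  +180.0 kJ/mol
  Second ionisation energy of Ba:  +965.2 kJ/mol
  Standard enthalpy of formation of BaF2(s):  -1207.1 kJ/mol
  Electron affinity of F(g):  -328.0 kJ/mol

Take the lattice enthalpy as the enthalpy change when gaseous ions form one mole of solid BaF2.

ΔHf° = 1·ΔHsub + 1·(ΣIE) + 1·D(F2) + 2·EA + U
-1207.1 = 1·(+180.0) + 1·(+1468.1) + 1·(+158.8) + 2·(-328.0) + U
U = -1207.1 − (+1150.9) = -2358.0 kJ/mol

U = -2358.0 kJ/mol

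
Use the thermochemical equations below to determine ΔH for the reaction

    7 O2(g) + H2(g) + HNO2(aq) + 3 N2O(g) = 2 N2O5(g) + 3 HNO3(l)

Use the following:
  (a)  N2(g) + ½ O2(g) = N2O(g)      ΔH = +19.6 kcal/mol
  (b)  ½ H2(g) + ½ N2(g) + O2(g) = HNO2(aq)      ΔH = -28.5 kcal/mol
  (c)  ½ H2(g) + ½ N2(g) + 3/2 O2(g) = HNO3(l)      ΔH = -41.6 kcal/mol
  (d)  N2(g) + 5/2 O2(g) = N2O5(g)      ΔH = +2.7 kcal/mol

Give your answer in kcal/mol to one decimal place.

(a) reversed and × 3: (-3)·(+19.6) = -58.8 kcal/mol
(b) reversed: +28.5 kcal/mol
(c) × 3: (3)·(-41.6) = -124.8 kcal/mol
(d) × 2: (2)·(+2.7) = +5.4 kcal/mol
ΔH = (-58.8) + (+28.5) + (-124.8) + (+5.4) = -149.7 kcal/mol

ΔH = -149.7 kcal/mol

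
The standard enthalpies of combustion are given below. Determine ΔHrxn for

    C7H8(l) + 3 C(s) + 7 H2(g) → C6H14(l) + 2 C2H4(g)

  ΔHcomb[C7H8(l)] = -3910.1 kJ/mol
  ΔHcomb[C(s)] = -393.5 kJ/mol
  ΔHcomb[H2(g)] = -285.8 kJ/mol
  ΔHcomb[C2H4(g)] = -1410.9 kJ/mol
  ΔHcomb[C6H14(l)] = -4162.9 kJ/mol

Using ΔH = Σ nΔHc°(reactants) − Σ nΔHc°(products):
= [1·(-3910.1) + 3·(-393.5) + 7·(-285.8)] − [1·(-4162.9) + 2·(-1410.9)]
= -106.5 kJ/mol

ΔHrxn = -106.5 kJ/mol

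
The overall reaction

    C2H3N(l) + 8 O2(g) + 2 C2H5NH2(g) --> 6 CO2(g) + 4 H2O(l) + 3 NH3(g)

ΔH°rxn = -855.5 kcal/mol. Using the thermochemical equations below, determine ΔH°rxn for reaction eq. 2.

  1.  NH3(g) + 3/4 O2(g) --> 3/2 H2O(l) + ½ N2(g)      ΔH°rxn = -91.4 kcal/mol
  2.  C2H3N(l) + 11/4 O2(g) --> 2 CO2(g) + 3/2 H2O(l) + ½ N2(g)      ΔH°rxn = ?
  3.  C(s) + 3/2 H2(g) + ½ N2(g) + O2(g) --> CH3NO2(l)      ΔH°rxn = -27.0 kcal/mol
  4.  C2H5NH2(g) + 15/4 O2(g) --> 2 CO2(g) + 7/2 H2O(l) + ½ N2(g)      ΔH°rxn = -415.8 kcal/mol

eq. 1 reversed and × 3: (-3)·(-91.4) = +274.2 kcal/mol
eq. 2 as written: contributes x
eq. 3: not needed.
eq. 4 × 2: (2)·(-415.8) = -831.6 kcal/mol
-855.5 = (+274.2) + (-831.6) + x
x = (-855.5 − (-557.4)) / (1) = -298.1 kcal/mol

ΔH°rxn = -298.1 kcal/mol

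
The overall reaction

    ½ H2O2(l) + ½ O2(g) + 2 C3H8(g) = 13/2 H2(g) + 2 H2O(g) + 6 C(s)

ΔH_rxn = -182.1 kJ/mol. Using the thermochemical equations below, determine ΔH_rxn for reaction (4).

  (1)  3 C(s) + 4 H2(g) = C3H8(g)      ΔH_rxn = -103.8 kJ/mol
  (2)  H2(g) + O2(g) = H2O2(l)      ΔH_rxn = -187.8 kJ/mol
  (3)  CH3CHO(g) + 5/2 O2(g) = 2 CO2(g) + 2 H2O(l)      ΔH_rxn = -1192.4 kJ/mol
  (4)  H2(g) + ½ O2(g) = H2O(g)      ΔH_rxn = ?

(1) reversed and × 2 (reverse to put C3H8(g) on the reactant side; ×2 to match 2 C3H8(g) in the target): (-2)·(-103.8) = +207.6 kJ/mol
(2) reversed and × 1/2 (H2O2(l) must end up as a reactant; ×1/2 to match 1/2 H2O2(l) in the target): (-1/2)·(-187.8) = +93.9 kJ/mol
(3): not needed (CH3CHO(g) appears nowhere else).
(4) × 2 (×2 to match 2 H2O(g) in the target): contributes 2·x
-182.1 = (+207.6) + (+93.9) + 2·x
x = (-182.1 − (+301.5)) / (2) = -241.8 kJ/mol

ΔH_rxn = -241.8 kJ/mol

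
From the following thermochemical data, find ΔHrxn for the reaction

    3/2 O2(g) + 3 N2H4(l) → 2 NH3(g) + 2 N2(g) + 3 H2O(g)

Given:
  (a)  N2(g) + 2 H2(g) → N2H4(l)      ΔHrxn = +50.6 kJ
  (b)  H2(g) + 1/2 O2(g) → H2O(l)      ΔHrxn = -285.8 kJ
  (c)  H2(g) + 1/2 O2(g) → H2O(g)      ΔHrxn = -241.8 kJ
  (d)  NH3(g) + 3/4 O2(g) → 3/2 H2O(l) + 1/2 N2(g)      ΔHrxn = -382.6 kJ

ΔHrxn = -969.4 kJ

(a) reversed and × 3: (-3)·(+50.6) = -151.8 kJ
(b) × 3: (3)·(-285.8) = -857.4 kJ
(c) × 3: (3)·(-241.8) = -725.4 kJ
(d) reversed and × 2: (-2)·(-382.6) = +765.2 kJ
ΔHrxn = (-3)·(+50.6) + (3)·(-285.8) + (3)·(-241.8) + (-2)·(-382.6) = -969.4 kJ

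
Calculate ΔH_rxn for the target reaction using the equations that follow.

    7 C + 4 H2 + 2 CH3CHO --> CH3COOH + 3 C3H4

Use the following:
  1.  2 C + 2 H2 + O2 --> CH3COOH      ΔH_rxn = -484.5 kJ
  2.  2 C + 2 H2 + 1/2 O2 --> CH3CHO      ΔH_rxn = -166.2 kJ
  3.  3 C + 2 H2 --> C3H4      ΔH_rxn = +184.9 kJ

ΔH_rxn = 402.6 kJ

eq. 1 as written (CH3COOH already on the product side): -484.5 kJ
eq. 2 reversed and × 2 (reverse to put CH3CHO on the reactant side; scale by 2 for the 2 CH3CHO): (-2)·(-166.2) = +332.4 kJ
eq. 3 × 3 (scale by 3 for the 3 C3H4): (3)·(+184.9) = +554.7 kJ
Since enthalpy is a state function, ΔH_rxn = (1)·(-484.5) + (-2)·(-166.2) + (3)·(+184.9) = 402.6 kJ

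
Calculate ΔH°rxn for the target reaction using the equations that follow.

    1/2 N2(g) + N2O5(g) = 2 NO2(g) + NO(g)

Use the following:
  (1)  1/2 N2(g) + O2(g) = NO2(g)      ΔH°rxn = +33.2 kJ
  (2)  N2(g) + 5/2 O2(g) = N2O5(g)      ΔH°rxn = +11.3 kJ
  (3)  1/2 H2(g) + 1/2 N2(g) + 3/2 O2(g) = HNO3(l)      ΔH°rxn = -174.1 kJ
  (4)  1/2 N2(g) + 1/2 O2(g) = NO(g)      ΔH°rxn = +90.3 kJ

ΔH°rxn = 145.4 kJ

(1) × 2 (×2 to match 2 NO2(g) in the target): (2)·(+33.2) = +66.4 kJ
(2) reversed (reverse to put N2O5(g) on the reactant side): -11.3 kJ
(3): not needed (HNO3(l) appears nowhere else).
(4) as written (NO(g) already on the product side): +90.3 kJ
Combining the equations, ΔH°rxn = (2)·(+33.2) + (-1)·(+11.3) + (1)·(+90.3) = 145.4 kJ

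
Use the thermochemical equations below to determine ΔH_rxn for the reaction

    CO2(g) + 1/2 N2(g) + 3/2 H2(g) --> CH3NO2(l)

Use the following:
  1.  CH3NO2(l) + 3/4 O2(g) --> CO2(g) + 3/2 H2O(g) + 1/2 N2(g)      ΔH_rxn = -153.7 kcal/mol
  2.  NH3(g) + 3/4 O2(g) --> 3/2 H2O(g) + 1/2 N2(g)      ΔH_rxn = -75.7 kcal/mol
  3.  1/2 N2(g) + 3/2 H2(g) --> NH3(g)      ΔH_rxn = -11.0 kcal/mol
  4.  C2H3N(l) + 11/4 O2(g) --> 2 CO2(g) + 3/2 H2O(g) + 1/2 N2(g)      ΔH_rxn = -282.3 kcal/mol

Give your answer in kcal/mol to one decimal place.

eq. 1 reversed (reverse to put CH3NO2(l) on the product side): +153.7 kcal/mol
eq. 2 as written: -75.7 kcal/mol
eq. 3 as written (H2(g) already on the reactant side): -11.0 kcal/mol
eq. 4: not needed (C2H3N(l) appears nowhere else).
Since enthalpy is a state function, ΔH_rxn = (+153.7) + (-75.7) + (-11.0) = 67.0 kcal/mol

ΔH_rxn = 67.0 kcal/mol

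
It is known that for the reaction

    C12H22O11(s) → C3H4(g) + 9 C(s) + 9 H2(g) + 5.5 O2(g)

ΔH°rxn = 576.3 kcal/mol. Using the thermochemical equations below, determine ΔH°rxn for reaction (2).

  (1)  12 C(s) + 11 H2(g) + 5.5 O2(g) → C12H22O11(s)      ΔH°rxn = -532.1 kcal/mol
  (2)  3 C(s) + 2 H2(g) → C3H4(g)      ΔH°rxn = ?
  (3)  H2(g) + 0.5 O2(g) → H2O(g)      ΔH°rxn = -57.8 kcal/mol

(1) reversed (reverse to put C12H22O11(s) on the reactant side): +532.1 kcal/mol
(2) as written (C3H4(g) already on the product side): contributes x
(3): not needed (H2O(g) appears nowhere else).
+576.3 = (+532.1) + x
x = (+576.3 − (+532.1)) / (1) = 44.2 kcal/mol

ΔH°rxn = 44.2 kcal/mol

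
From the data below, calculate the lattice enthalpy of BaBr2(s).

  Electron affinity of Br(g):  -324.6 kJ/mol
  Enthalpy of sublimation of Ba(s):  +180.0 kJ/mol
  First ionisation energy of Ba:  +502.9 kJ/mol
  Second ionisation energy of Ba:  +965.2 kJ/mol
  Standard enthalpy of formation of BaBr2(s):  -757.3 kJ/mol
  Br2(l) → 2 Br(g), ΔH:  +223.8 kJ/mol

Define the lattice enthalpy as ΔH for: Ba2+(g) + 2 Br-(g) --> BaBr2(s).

U = -1980.0 kJ/mol

ΔHf° = 1·ΔHsub + 1·(ΣIE) + 1·D(Br2) + 2·EA + U
-757.3 = 1·(+180.0) + 1·(+1468.1) + 1·(+223.8) + 2·(-324.6) + U
U = -757.3 − (+1222.7) = -1980.0 kJ/mol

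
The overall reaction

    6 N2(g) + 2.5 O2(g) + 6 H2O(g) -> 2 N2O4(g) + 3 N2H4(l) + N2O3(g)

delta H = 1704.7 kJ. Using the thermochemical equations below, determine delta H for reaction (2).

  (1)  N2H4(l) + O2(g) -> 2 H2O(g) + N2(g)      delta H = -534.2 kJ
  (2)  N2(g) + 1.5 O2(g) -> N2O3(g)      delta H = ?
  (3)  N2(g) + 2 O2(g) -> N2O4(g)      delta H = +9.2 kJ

(1) reversed and × 3: (-3)·(-534.2) = +1602.6 kJ
(2) as written: contributes x
(3) × 2: (2)·(+9.2) = +18.4 kJ
+1704.7 = (+1602.6) + (+18.4) + x
x = (+1704.7 − (+1621.0)) / (1) = 83.7 kJ

delta H = 83.7 kJ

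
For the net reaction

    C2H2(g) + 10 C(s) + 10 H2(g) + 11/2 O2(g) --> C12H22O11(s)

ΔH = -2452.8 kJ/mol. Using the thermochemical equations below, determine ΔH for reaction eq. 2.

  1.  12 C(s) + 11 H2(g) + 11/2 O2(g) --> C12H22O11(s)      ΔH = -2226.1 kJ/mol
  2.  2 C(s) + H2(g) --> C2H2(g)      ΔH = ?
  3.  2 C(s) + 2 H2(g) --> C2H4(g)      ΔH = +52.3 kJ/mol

ΔH = 226.7 kJ/mol

eq. 1 as written: -2226.1 kJ/mol
eq. 2 reversed: contributes −x
eq. 3: not needed.
-2452.8 = (-2226.1) − x
x = (-2452.8 − (-2226.1)) / (-1) = 226.7 kJ/mol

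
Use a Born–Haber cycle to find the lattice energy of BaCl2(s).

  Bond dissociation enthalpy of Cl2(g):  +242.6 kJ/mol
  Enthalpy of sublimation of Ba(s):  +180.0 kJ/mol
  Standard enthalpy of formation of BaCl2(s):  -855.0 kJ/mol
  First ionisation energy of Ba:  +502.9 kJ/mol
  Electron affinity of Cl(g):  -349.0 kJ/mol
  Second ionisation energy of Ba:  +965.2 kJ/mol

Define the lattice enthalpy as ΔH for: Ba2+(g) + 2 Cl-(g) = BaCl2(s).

U = -2047.7 kJ/mol

ΔHf° = 1·ΔHsub + 1·(ΣIE) + 1·D(Cl2) + 2·EA + U
-855.0 = 1·(+180.0) + 1·(+1468.1) + 1·(+242.6) + 2·(-349.0) + U
U = -855.0 − (+1192.7) = -2047.7 kJ/mol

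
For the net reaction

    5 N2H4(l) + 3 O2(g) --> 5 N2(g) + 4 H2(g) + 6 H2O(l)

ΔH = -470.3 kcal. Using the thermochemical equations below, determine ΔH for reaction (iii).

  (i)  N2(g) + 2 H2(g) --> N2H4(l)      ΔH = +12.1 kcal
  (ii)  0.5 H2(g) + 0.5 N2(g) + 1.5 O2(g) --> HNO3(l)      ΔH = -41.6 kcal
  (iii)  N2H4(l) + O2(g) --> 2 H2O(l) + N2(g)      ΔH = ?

(i) reversed and × 2: (-2)·(+12.1) = -24.2 kcal
(ii): not needed (HNO3(l) appears nowhere else).
(iii) × 3 (×3 to match 6 H2O(l) in the target): contributes 3·x
-470.3 = (-24.2) + 3·x
x = (-470.3 − (-24.2)) / (3) = -148.7 kcal

ΔH = -148.7 kcal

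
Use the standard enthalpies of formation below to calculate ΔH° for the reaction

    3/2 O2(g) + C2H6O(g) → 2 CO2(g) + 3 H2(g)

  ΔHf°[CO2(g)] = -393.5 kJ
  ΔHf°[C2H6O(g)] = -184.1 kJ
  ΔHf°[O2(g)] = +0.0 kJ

Products: 2·(-393.5) + 3·(+0.0) = -787.0
Reactants: 3/2·(+0.0) + 1·(-184.1) = -184.1
ΔH° = (-787.0) − (-184.1) = -602.9 kJ

ΔH° = -602.9 kJ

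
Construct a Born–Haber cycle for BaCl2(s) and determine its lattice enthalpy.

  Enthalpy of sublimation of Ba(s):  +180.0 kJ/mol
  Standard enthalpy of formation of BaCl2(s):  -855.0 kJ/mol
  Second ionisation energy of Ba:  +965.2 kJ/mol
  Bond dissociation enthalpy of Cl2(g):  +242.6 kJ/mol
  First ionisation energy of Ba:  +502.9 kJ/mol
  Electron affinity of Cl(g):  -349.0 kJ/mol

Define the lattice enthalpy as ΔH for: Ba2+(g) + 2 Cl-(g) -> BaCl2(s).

ΔHf° = 1·ΔHsub + 1·(ΣIE) + 1·D(Cl2) + 2·EA + U
-855.0 = 1·(+180.0) + 1·(+1468.1) + 1·(+242.6) + 2·(-349.0) + U
U = -855.0 − (+1192.7) = -2047.7 kJ/mol

U = -2047.7 kJ/mol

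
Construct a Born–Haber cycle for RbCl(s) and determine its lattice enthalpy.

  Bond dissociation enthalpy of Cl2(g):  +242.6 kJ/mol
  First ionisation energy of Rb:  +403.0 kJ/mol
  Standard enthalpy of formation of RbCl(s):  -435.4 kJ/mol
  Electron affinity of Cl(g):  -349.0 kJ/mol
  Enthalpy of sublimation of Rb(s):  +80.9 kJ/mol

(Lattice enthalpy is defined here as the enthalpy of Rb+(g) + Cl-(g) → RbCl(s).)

ΔHf° = 1·ΔHsub + 1·(ΣIE) + 1/2·D(Cl2) + 1·EA + U
-435.4 = 1·(+80.9) + 1·(+403.0) + 1/2·(+242.6) + 1·(-349.0) + U
U = -435.4 − (+256.2) = -691.6 kJ/mol

U = -691.6 kJ/mol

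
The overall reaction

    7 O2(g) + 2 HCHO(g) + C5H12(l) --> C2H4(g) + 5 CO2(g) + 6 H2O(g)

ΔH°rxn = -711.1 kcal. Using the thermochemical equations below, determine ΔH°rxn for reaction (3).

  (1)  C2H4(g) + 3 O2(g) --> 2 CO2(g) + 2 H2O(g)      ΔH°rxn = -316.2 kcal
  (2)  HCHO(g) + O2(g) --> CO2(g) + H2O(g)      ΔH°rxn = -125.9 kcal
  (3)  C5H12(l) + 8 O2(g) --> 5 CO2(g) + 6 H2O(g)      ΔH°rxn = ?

ΔH°rxn = -775.5 kcal

(1) reversed (C2H4(g) must end up as a product): +316.2 kcal
(2) × 2 (scale by 2 for the 2 HCHO(g)): (2)·(-125.9) = -251.8 kcal
(3) as written (C5H12(l) already on the reactant side): contributes x
-711.1 = (+316.2) + (-251.8) + x
x = (-711.1 − (+64.4)) / (1) = -775.5 kcal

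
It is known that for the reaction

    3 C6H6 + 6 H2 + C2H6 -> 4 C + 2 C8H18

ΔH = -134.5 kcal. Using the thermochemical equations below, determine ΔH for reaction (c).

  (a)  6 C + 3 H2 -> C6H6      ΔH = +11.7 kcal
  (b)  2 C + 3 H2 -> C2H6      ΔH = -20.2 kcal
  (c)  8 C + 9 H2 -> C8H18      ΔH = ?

(a) reversed and × 3: (-3)·(+11.7) = -35.1 kcal
(b) reversed: +20.2 kcal
(c) × 2: contributes 2·x
-134.5 = (-35.1) + (+20.2) + 2·x
x = (-134.5 − (-14.9)) / (2) = -59.8 kcal

ΔH = -59.8 kcal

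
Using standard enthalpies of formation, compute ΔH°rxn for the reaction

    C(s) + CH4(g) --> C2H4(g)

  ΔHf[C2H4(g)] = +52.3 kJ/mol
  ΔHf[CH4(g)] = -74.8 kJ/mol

ΔH°rxn = 127.1 kJ/mol

ΔH°rxn = Σ nΔHf°(products) − Σ nΔHf°(reactants).
Products: 1·(+52.3) = +52.3
Reactants: 1·(+0.0) + 1·(-74.8) = -74.8
ΔH°rxn = (+52.3) − (-74.8) = 127.1 kJ/mol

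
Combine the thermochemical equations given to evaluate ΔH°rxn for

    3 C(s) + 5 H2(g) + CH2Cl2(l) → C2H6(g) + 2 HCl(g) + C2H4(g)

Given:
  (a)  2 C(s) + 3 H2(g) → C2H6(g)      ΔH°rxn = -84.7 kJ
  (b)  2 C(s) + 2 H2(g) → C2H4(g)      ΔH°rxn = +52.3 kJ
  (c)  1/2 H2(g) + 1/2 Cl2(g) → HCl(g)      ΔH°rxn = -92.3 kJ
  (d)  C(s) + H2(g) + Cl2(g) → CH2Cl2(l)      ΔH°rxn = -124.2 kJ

(a) as written: -84.7 kJ
(b) as written: +52.3 kJ
(c) × 2: (2)·(-92.3) = -184.6 kJ
(d) reversed: +124.2 kJ
Combining the equations, ΔH°rxn = (-84.7) + (+52.3) + (-184.6) + (+124.2) = -92.8 kJ

ΔH°rxn = -92.8 kJ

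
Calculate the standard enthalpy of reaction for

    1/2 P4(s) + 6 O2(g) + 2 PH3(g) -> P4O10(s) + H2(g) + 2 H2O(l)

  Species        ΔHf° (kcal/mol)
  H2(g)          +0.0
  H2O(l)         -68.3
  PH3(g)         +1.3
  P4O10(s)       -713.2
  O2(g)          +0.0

ΔH° = -852.4 kcal/mol

Products: 1·(-713.2) + 1·(+0.0) + 2·(-68.3) = -849.8
Reactants: 1/2·(+0.0) + 6·(+0.0) + 2·(+1.3) = +2.6
ΔH° = (-849.8) − (+2.6) = -852.4 kcal/mol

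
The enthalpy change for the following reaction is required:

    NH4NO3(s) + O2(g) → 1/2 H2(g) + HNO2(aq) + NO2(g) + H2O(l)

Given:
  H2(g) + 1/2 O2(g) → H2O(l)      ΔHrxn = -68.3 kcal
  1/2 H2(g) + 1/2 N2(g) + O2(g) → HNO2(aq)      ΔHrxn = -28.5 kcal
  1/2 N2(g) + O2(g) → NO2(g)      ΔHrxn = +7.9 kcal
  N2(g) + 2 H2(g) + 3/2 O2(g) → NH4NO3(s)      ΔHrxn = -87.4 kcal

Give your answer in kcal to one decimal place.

ΔHrxn = -1.5 kcal

equation 1 as written (H2O(l) already on the product side): -68.3 kcal
equation 2 as written (HNO2(aq) already on the product side): -28.5 kcal
equation 3 as written (NO2(g) already on the product side): +7.9 kcal
equation 4 reversed (NH4NO3(s) must end up as a reactant): +87.4 kcal
Summing the manipulated equations, ΔHrxn = (1)·(-68.3) + (1)·(-28.5) + (1)·(+7.9) + (-1)·(-87.4) = -1.5 kcal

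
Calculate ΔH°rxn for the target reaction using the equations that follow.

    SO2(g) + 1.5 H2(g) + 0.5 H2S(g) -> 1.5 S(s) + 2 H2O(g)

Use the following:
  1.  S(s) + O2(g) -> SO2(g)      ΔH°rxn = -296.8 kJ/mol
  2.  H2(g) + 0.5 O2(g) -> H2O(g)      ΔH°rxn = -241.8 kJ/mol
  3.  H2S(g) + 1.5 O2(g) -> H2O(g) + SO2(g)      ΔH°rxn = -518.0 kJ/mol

ΔH°rxn = -176.5 kJ/mol

eq. 1 reversed and × 3/2: (-3/2)·(-296.8) = +445.2 kJ/mol
eq. 2 × 3/2: (3/2)·(-241.8) = -362.7 kJ/mol
eq. 3 × 1/2: (1/2)·(-518.0) = -259.0 kJ/mol
Combining the equations, ΔH°rxn = (+445.2) + (-362.7) + (-259.0) = -176.5 kJ/mol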